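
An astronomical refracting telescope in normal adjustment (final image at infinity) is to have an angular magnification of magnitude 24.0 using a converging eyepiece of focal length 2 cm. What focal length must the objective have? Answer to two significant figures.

48 cm

|M| = f_obj/|f_eye|, so f_obj = |M| x |f_eye| = 24.0 x 2 = 48.000 cm.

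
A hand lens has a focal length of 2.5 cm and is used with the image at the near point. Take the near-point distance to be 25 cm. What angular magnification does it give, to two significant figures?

M = 1 + D/f = 1 + 25/2.5 = 11.000.

11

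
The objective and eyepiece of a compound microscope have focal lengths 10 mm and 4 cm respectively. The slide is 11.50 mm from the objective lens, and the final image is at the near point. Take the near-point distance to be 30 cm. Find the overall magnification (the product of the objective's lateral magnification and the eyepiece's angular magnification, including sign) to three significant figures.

-56.7

Convert to cm: f_obj = 10 mm = 1 cm; d_o = 11.50 mm = 1.15 cm.
Objective: 1/d_i = 1/f_obj - 1/d_o = 1/1 - 1/1.15 = 0.13043 cm^-1, so d_i = 7.667 cm.
m_obj = -d_i/d_o = -7.667/1.15 = -6.667.
Eyepiece angular magnification (image at near point): M_eye = 1 + D/f_e = 1 + 30/4 = 8.500.
Overall M = m_obj x M_eye = (-6.667)(8.500) = -56.67.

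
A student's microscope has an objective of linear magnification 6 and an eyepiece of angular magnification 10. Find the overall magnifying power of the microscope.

60

The overall magnification of a compound microscope is the product of the objective and eyepiece magnifications:
M = M_obj x M_eye = 6 x 10 = 60.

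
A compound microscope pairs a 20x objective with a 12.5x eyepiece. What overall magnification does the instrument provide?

250

The overall magnification of a compound microscope is the product of the objective and eyepiece magnifications:
M = M_obj x M_eye = 20 x 12.5 = 250.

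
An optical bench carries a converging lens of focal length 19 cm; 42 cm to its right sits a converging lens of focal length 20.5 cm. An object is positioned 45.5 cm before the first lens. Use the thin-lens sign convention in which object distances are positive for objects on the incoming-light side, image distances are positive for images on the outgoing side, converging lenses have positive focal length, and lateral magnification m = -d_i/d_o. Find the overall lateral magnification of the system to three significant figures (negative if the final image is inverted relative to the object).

-1.32

Applying the thin-lens equation to the first lens, 1/19 = 1/45.5 + 1/d_i1, which gives d_i1 = 32.623 cm.
Its lateral magnification is m_1 = -d_i1/d_o1 = -(32.623)/45.5 = -0.7170.
That image sits 9.377 cm in front of the second lens, so d_o2 = 9.377 cm.
Applying the thin-lens equation again with f_2 = 20.5 cm and d_o2 = 9.377 cm gives d_i2 = -17.283 cm.
m_2 = -(-17.283)/(9.377) = 1.8431.
Overall magnification: m = m_1 m_2 = -1.3215.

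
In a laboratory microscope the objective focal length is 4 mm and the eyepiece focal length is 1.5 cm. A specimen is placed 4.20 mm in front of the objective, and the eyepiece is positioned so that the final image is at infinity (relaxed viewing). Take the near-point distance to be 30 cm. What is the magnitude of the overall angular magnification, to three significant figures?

Convert to cm: f_obj = 4 mm = 0.4 cm; d_o = 4.20 mm = 0.42 cm.
Objective: 1/d_i = 1/f_obj - 1/d_o = 1/0.4 - 1/0.42 = 0.11905 cm^-1, so d_i = 8.400 cm.
m_obj = -d_i/d_o = -8.400/0.42 = -20.000.
Eyepiece angular magnification (image at infinity): M_eye = D/f_e = 30/1.5 = 20.000.
Overall M = m_obj x M_eye = (-20.000)(20.000) = -400.00.
|M| = 400.00.

400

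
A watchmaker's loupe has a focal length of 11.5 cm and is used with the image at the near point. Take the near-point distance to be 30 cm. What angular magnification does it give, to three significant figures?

M = 1 + D/f = 1 + 30/11.5 = 3.609.

3.61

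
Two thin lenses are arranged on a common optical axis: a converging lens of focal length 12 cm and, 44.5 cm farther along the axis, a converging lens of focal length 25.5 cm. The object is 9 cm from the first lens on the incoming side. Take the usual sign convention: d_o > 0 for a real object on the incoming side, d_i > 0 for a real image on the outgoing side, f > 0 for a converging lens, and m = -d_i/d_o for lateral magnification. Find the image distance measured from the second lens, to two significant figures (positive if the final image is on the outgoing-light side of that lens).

First lens: d_i1 = 1/(1/12 - 1/9) = -36.000 cm.
With d_i1 < 0 the first image is virtual and lies on the object side; the object distance for lens 2 is d_o2 = 44.5 - (-36.000) = 80.500 cm.
Second lens: d_i2 = 1/(1/25.5 - 1/(80.500)) = 37.323 cm.

37 cm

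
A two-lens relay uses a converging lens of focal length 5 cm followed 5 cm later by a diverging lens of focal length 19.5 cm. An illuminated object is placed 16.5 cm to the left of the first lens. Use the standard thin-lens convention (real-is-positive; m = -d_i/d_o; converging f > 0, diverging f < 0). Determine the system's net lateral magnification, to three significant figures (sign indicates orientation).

First lens: d_i1 = 1/(1/5 - 1/16.5) = 7.174 cm.
m_1 = -(7.174)/16.5 = -0.4348.
Since 7.174 cm > 5 cm, the first image lies past the second lens and serves as a virtual object: d_o2 = L - d_i1 = -2.174 cm.
Second lens: d_i2 = 1/(1/(-19.5) - 1/(-2.174)) = 2.447 cm.
m_2 = -(2.447)/(-2.174) = 1.1255.
Total m = m_1 x m_2 = (-0.4348)(1.1255) = -0.4893.

-0.489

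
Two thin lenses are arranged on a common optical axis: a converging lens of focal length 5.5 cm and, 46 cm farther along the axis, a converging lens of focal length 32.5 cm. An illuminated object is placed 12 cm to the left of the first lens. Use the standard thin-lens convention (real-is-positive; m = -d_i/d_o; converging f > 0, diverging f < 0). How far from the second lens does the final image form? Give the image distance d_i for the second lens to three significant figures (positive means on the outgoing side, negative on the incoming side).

348 cm

First lens: d_i1 = 1/(1/5.5 - 1/12) = 10.154 cm.
Object distance for lens 2: d_o2 = 46 - 10.154 = 35.846 cm.
Second lens: d_i2 = 1/(1/32.5 - 1/(35.846)) = 348.161 cm.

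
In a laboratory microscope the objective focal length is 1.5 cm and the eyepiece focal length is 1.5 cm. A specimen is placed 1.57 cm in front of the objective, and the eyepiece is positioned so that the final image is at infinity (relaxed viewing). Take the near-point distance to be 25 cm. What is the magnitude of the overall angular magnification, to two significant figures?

360

Objective: 1/d_i = 1/f_obj - 1/d_o = 1/1.5 - 1/1.57 = 0.02972 cm^-1, so d_i = 33.643 cm.
m_obj = -d_i/d_o = -33.643/1.57 = -21.429.
Eyepiece angular magnification (image at infinity): M_eye = D/f_e = 25/1.5 = 16.667.
Overall M = m_obj x M_eye = (-21.429)(16.667) = -357.14.
|M| = 357.14.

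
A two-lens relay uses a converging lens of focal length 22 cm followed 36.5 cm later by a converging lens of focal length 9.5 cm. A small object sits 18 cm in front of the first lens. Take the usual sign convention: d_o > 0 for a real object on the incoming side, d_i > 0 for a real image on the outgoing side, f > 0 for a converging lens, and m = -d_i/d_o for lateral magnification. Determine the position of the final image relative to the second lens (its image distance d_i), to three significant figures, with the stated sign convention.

10.2 cm

First lens: d_i1 = 1/(1/22 - 1/18) = -99.000 cm.
The intermediate image is virtual, 99.000 cm to the left of lens 1, so d_o2 = L - d_i1 = 36.5 - (-99.000) = 135.500 cm.
Second lens: d_i2 = 1/(1/9.5 - 1/(135.500)) = 10.216 cm.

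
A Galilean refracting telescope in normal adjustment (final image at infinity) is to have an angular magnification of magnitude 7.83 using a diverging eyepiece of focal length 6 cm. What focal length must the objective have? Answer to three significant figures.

|M| = f_obj/|f_eye|, so f_obj = |M| x |f_eye| = 7.83 x 6 = 46.980 cm.

47.0 cm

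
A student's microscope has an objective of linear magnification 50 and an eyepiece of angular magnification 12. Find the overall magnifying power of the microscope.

600

The overall magnification of a compound microscope is the product of the objective and eyepiece magnifications:
M = M_obj x M_eye = 50 x 12 = 600.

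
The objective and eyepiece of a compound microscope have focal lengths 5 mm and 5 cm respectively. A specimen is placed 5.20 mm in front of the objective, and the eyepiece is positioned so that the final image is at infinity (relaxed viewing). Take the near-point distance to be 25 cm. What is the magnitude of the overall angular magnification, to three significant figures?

Convert to cm: f_obj = 5 mm = 0.5 cm; d_o = 5.20 mm = 0.52 cm.
Objective: 1/d_i = 1/f_obj - 1/d_o = 1/0.5 - 1/0.52 = 0.07692 cm^-1, so d_i = 13.000 cm.
m_obj = -d_i/d_o = -13.000/0.52 = -25.000.
Eyepiece angular magnification (image at infinity): M_eye = D/f_e = 25/5 = 5.000.
Overall M = m_obj x M_eye = (-25.000)(5.000) = -125.00.
|M| = 125.00.

125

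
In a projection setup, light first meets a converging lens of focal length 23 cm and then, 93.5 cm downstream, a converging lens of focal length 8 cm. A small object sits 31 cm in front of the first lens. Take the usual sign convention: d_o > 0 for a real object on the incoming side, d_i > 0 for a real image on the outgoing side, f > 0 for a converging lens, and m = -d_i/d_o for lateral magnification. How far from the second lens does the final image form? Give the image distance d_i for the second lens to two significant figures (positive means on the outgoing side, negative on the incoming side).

Lens 1: 1/d_i1 = 1/f_1 - 1/d_o1 = 1/23 - 1/31 = 0.01122 cm^-1, so d_i1 = 89.125 cm.
The intermediate image is 89.125 cm to the right of lens 1, so d_o2 = L - d_i1 = 93.5 - 89.125 = 4.375 cm.
Lens 2: 1/d_i2 = 1/f_2 - 1/d_o2 = 1/8 - 1/(4.375) = -0.10357 cm^-1, so d_i2 = -9.655 cm.

-9.7 cm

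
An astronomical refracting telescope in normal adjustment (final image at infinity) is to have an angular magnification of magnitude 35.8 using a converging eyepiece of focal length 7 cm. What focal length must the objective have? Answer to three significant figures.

|M| = f_obj/|f_eye|, so f_obj = |M| x |f_eye| = 35.8 x 7 = 250.600 cm.

251 cm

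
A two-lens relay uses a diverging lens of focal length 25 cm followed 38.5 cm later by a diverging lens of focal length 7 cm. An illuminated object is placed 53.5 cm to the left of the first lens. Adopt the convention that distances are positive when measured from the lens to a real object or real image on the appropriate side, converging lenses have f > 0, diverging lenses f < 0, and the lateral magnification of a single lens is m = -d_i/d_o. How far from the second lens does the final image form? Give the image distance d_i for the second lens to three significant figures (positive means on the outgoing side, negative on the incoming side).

Applying the thin-lens equation to the first lens, 1/(-25) = 1/53.5 + 1/d_i1, which gives d_i1 = -17.038 cm.
With d_i1 < 0 the first image is virtual and lies on the object side; the object distance for lens 2 is d_o2 = 38.5 - (-17.038) = 55.538 cm.
Applying the thin-lens equation again with f_2 = -7 cm and d_o2 = 55.538 cm gives d_i2 = -6.216 cm.

-6.22 cm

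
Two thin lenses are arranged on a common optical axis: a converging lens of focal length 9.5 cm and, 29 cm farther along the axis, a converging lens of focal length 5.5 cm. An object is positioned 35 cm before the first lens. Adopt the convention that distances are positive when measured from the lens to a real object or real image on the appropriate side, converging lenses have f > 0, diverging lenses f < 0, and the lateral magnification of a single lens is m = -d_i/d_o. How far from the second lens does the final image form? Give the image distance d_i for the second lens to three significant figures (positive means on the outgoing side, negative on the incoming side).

8.39 cm

Lens 1: 1/d_i1 = 1/f_1 - 1/d_o1 = 1/9.5 - 1/35 = 0.07669 cm^-1, so d_i1 = 13.039 cm.
Object distance for lens 2: d_o2 = 29 - 13.039 = 15.961 cm.
Lens 2: 1/d_i2 = 1/f_2 - 1/d_o2 = 1/5.5 - 1/(15.961) = 0.11916 cm^-1, so d_i2 = 8.392 cm.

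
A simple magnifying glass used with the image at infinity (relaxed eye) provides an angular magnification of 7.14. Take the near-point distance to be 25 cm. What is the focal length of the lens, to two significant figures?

3.5 cm

For the image at infinity, M = D/f.
f = D/M = 25/7.14 = 3.501 cm.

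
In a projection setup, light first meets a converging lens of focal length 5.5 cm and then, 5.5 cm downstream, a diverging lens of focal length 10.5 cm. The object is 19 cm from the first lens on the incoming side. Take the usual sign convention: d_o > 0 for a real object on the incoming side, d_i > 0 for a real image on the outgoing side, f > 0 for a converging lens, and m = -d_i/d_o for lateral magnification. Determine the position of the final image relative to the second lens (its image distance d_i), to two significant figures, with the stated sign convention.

2.8 cm

Applying the thin-lens equation to the first lens, 1/5.5 = 1/19 + 1/d_i1, which gives d_i1 = 7.741 cm.
This image would form 7.741 cm past lens 1, i.e. 2.241 cm beyond lens 2, so it is a virtual object for lens 2: d_o2 = 5.5 - 7.741 = -2.241 cm.
Applying the thin-lens equation again with f_2 = -10.5 cm and d_o2 = -2.241 cm gives d_i2 = 2.849 cm.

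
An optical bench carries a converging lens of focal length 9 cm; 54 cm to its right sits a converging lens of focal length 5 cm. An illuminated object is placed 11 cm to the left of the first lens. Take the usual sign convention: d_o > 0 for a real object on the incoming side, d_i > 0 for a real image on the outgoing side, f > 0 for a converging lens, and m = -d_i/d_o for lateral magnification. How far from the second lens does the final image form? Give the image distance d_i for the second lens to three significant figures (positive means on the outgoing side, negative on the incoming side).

Lens 1: 1/d_i1 = 1/f_1 - 1/d_o1 = 1/9 - 1/11 = 0.02020 cm^-1, so d_i1 = 49.500 cm.
That image sits 4.500 cm in front of the second lens, so d_o2 = 4.500 cm.
Lens 2: 1/d_i2 = 1/f_2 - 1/d_o2 = 1/5 - 1/(4.500) = -0.02222 cm^-1, so d_i2 = -45.000 cm.

-45.0 cm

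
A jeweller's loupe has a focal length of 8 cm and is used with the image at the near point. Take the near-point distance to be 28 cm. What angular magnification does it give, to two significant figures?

4.5

M = 1 + D/f = 1 + 28/8 = 4.500.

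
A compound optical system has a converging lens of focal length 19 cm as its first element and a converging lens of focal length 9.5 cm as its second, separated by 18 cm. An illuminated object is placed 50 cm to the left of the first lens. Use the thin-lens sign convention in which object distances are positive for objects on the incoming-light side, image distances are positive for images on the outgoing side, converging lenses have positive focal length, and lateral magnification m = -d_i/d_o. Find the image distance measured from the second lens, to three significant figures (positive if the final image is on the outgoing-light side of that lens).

5.42 cm

Applying the thin-lens equation to the first lens, 1/19 = 1/50 + 1/d_i1, which gives d_i1 = 30.645 cm.
This image would form 30.645 cm past lens 1, i.e. 12.645 cm beyond lens 2, so it is a virtual object for lens 2: d_o2 = 18 - 30.645 = -12.645 cm.
Applying the thin-lens equation again with f_2 = 9.5 cm and d_o2 = -12.645 cm gives d_i2 = 5.425 cm.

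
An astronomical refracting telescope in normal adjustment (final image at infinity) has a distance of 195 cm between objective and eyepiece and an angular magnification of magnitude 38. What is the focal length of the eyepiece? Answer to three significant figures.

5.00 cm

In normal adjustment the tube length equals f_obj + f_eye and |M| = f_obj/f_eye.
So f_obj = 38 f_eye and 38 f_eye + f_eye = 195 cm, giving f_eye = 195/39 = 5.000 cm and f_obj = 190.000 cm.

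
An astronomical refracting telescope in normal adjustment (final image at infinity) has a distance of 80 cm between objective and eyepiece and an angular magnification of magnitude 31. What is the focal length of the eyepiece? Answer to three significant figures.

2.50 cm

In normal adjustment the tube length equals f_obj + f_eye and |M| = f_obj/f_eye.
So f_obj = 31 f_eye and 31 f_eye + f_eye = 80 cm, giving f_eye = 80/32 = 2.500 cm and f_obj = 77.500 cm.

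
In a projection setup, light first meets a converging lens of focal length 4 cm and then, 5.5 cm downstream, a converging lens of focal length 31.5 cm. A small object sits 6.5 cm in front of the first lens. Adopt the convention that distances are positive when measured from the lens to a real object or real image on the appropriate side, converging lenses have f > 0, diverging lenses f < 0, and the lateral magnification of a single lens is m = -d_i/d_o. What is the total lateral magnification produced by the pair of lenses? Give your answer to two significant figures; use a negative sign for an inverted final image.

-1.4

First lens: d_i1 = 1/(1/4 - 1/6.5) = 10.400 cm.
m_1 = -(10.400)/6.5 = -1.6000.
This image would form 10.400 cm past lens 1, i.e. 4.900 cm beyond lens 2, so it is a virtual object for lens 2: d_o2 = 5.5 - 10.400 = -4.900 cm.
Second lens: d_i2 = 1/(1/31.5 - 1/(-4.900)) = 4.240 cm.
m_2 = -(4.240)/(-4.900) = 0.8654.
Total m = m_1 x m_2 = (-1.6000)(0.8654) = -1.3846.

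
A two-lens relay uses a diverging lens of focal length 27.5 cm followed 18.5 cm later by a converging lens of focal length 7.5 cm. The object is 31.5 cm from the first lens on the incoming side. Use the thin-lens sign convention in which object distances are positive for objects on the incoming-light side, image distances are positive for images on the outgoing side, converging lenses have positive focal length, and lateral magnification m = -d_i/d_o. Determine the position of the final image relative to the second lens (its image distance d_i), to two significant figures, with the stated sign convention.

First lens: d_i1 = 1/(1/(-27.5) - 1/31.5) = -14.682 cm.
The intermediate image is virtual, 14.682 cm to the left of lens 1, so d_o2 = L - d_i1 = 18.5 - (-14.682) = 33.182 cm.
Second lens: d_i2 = 1/(1/7.5 - 1/(33.182)) = 9.690 cm.

9.7 cm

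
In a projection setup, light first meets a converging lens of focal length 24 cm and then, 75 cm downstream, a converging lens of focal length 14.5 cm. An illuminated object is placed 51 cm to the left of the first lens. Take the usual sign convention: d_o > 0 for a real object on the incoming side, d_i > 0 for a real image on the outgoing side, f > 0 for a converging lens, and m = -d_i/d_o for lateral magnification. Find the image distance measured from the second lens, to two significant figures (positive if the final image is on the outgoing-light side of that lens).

First lens: d_i1 = 1/(1/24 - 1/51) = 45.333 cm.
That image sits 29.667 cm in front of the second lens, so d_o2 = 29.667 cm.
Second lens: d_i2 = 1/(1/14.5 - 1/(29.667)) = 28.363 cm.

28 cm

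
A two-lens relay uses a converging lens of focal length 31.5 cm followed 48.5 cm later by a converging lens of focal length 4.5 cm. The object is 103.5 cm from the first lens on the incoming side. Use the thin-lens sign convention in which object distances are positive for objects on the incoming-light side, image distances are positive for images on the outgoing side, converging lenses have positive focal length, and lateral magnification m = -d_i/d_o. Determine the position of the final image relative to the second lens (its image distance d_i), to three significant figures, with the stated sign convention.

First lens: d_i1 = 1/(1/31.5 - 1/103.5) = 45.281 cm.
That image sits 3.219 cm in front of the second lens, so d_o2 = 3.219 cm.
Second lens: d_i2 = 1/(1/4.5 - 1/(3.219)) = -11.305 cm.

-11.3 cm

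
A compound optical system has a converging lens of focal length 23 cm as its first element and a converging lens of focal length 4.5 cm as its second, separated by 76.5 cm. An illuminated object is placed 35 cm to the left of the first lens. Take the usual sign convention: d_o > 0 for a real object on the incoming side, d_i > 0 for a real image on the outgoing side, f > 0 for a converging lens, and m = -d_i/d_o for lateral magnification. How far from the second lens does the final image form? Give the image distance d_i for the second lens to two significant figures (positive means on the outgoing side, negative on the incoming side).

Lens 1: 1/d_i1 = 1/f_1 - 1/d_o1 = 1/23 - 1/35 = 0.01491 cm^-1, so d_i1 = 67.083 cm.
Object distance for lens 2: d_o2 = 76.5 - 67.083 = 9.417 cm.
Lens 2: 1/d_i2 = 1/f_2 - 1/d_o2 = 1/4.5 - 1/(9.417) = 0.11603 cm^-1, so d_i2 = 8.619 cm.

8.6 cm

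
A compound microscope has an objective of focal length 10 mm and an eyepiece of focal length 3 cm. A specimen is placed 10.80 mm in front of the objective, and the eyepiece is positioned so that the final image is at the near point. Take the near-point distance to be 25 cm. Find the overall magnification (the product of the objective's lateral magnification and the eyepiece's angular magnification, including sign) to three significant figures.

-117

Convert to cm: f_obj = 10 mm = 1 cm; d_o = 10.80 mm = 1.08 cm.
Objective: 1/d_i = 1/f_obj - 1/d_o = 1/1 - 1/1.08 = 0.07407 cm^-1, so d_i = 13.500 cm.
m_obj = -d_i/d_o = -13.500/1.08 = -12.500.
Eyepiece angular magnification (image at near point): M_eye = 1 + D/f_e = 1 + 25/3 = 9.333.
Overall M = m_obj x M_eye = (-12.500)(9.333) = -116.67.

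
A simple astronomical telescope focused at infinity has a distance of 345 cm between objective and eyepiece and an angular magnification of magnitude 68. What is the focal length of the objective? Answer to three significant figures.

340 cm

In normal adjustment the tube length equals f_obj + f_eye and |M| = f_obj/f_eye.
So f_obj = 68 f_eye and 68 f_eye + f_eye = 345 cm, giving f_eye = 345/69 = 5.000 cm and f_obj = 340.000 cm.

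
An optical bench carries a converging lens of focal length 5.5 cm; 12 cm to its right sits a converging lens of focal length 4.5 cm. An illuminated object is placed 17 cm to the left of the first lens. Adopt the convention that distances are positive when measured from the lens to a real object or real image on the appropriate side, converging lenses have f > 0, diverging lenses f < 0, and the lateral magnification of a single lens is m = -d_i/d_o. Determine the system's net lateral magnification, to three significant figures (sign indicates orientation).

-3.41

Lens 1: 1/d_i1 = 1/f_1 - 1/d_o1 = 1/5.5 - 1/17 = 0.12299 cm^-1, so d_i1 = 8.130 cm.
m_1 = -(8.130)/17 = -0.4783.
That image sits 3.870 cm in front of the second lens, so d_o2 = 3.870 cm.
Lens 2: 1/d_i2 = 1/f_2 - 1/d_o2 = 1/4.5 - 1/(3.870) = -0.03620 cm^-1, so d_i2 = -27.621 cm.
m_2 = -(-27.621)/(3.870) = 7.1379.
Total m = m_1 x m_2 = (-0.4783)(7.1379) = -3.4138.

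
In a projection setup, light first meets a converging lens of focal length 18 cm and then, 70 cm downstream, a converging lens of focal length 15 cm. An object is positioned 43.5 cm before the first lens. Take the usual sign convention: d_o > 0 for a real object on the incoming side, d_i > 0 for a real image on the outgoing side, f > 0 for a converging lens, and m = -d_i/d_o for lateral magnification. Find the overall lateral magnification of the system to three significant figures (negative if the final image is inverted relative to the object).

0.436

Lens 1: 1/d_i1 = 1/f_1 - 1/d_o1 = 1/18 - 1/43.5 = 0.03257 cm^-1, so d_i1 = 30.706 cm.
m_1 = -(30.706)/43.5 = -0.7059.
Object distance for lens 2: d_o2 = 70 - 30.706 = 39.294 cm.
Lens 2: 1/d_i2 = 1/f_2 - 1/d_o2 = 1/15 - 1/(39.294) = 0.04122 cm^-1, so d_i2 = 24.262 cm.
m_2 = -(24.262)/(39.294) = -0.6174.
Total m = m_1 x m_2 = (-0.7059)(-0.6174) = 0.4358.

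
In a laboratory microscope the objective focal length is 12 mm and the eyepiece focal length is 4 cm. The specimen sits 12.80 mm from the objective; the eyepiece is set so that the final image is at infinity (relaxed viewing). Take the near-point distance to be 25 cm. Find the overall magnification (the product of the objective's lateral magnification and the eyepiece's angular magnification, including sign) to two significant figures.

Convert to cm: f_obj = 12 mm = 1.2 cm; d_o = 12.80 mm = 1.28 cm.
Objective: 1/d_i = 1/f_obj - 1/d_o = 1/1.2 - 1/1.28 = 0.05208 cm^-1, so d_i = 19.200 cm.
m_obj = -d_i/d_o = -19.200/1.28 = -15.000.
Eyepiece angular magnification (image at infinity): M_eye = D/f_e = 25/4 = 6.250.
Overall M = m_obj x M_eye = (-15.000)(6.250) = -93.75.

-94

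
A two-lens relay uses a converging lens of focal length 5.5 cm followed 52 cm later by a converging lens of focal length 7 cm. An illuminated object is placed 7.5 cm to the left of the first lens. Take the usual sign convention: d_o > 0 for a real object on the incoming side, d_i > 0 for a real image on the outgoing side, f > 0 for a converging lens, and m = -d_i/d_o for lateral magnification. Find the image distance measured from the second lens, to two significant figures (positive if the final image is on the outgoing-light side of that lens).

9.0 cm

First lens: d_i1 = 1/(1/5.5 - 1/7.5) = 20.625 cm.
Object distance for lens 2: d_o2 = 52 - 20.625 = 31.375 cm.
Second lens: d_i2 = 1/(1/7 - 1/(31.375)) = 9.010 cm.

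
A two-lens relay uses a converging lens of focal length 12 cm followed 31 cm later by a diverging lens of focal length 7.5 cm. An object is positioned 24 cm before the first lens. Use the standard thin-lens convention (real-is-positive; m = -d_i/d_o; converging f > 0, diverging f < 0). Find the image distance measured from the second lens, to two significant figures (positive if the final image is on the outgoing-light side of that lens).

Lens 1: 1/d_i1 = 1/f_1 - 1/d_o1 = 1/12 - 1/24 = 0.04167 cm^-1, so d_i1 = 24.000 cm.
That image sits 7.000 cm in front of the second lens, so d_o2 = 7.000 cm.
Lens 2: 1/d_i2 = 1/f_2 - 1/d_o2 = 1/(-7.5) - 1/(7.000) = -0.27619 cm^-1, so d_i2 = -3.621 cm.

-3.6 cm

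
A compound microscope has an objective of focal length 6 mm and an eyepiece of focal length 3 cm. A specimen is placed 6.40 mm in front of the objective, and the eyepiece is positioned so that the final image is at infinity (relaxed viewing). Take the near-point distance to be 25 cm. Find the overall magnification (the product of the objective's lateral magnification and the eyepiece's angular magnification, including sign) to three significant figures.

-125

Convert to cm: f_obj = 6 mm = 0.6 cm; d_o = 6.40 mm = 0.64 cm.
Objective: 1/d_i = 1/f_obj - 1/d_o = 1/0.6 - 1/0.64 = 0.10417 cm^-1, so d_i = 9.600 cm.
m_obj = -d_i/d_o = -9.600/0.64 = -15.000.
Eyepiece angular magnification (image at infinity): M_eye = D/f_e = 25/3 = 8.333.
Overall M = m_obj x M_eye = (-15.000)(8.333) = -125.00.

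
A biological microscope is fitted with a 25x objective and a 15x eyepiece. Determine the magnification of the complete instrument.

375

The overall magnification of a compound microscope is the product of the objective and eyepiece magnifications:
M = M_obj x M_eye = 25 x 15 = 375.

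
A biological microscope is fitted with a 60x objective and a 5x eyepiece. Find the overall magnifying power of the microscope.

300

The overall magnification of a compound microscope is the product of the objective and eyepiece magnifications:
M = M_obj x M_eye = 60 x 5 = 300.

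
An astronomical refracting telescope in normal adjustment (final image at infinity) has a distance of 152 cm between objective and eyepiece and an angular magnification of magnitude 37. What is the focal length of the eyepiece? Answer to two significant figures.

In normal adjustment the tube length equals f_obj + f_eye and |M| = f_obj/f_eye.
So f_obj = 37 f_eye and 37 f_eye + f_eye = 152 cm, giving f_eye = 152/38 = 4.000 cm and f_obj = 148.000 cm.

4.0 cm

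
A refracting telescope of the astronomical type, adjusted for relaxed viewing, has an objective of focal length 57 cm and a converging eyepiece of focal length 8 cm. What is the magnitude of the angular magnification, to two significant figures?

7.1

|M| = f_obj/|f_eye| = 57/8 = 7.125.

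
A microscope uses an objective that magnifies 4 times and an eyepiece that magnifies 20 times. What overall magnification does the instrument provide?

The overall magnification of a compound microscope is the product of the objective and eyepiece magnifications:
M = M_obj x M_eye = 4 x 20 = 80.

80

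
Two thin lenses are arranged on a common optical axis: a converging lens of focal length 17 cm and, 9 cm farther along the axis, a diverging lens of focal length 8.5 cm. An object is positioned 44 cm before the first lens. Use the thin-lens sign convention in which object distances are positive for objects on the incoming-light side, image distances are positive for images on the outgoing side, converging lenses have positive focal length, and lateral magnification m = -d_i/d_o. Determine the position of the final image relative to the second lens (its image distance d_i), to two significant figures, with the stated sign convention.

First lens: d_i1 = 1/(1/17 - 1/44) = 27.704 cm.
This image would form 27.704 cm past lens 1, i.e. 18.704 cm beyond lens 2, so it is a virtual object for lens 2: d_o2 = 9 - 27.704 = -18.704 cm.
Second lens: d_i2 = 1/(1/(-8.5) - 1/(-18.704)) = -15.581 cm.

-16 cm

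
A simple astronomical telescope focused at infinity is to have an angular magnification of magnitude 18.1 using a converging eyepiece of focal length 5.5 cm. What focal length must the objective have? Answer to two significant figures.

|M| = f_obj/|f_eye|, so f_obj = |M| x |f_eye| = 18.1 x 5.5 = 99.550 cm.

100 cm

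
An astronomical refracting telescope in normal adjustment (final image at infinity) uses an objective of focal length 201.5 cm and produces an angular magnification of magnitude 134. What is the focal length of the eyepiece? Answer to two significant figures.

1.5 cm

|M| = f_obj/f_eye, so f_eye = f_obj/|M| = 201.5/134.0 = 1.504 cm.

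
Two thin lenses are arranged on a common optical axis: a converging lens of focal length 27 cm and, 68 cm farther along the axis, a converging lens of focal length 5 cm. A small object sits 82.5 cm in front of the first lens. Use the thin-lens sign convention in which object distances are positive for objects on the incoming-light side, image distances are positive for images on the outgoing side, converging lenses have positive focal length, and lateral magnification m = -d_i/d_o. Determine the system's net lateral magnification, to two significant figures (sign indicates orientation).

Applying the thin-lens equation to the first lens, 1/27 = 1/82.5 + 1/d_i1, which gives d_i1 = 40.135 cm.
Its lateral magnification is m_1 = -d_i1/d_o1 = -(40.135)/82.5 = -0.4865.
The intermediate image is 40.135 cm to the right of lens 1, so d_o2 = L - d_i1 = 68 - 40.135 = 27.865 cm.
Applying the thin-lens equation again with f_2 = 5 cm and d_o2 = 27.865 cm gives d_i2 = 6.093 cm.
m_2 = -(6.093)/(27.865) = -0.2187.
Overall magnification: m = m_1 m_2 = 0.1064.

0.11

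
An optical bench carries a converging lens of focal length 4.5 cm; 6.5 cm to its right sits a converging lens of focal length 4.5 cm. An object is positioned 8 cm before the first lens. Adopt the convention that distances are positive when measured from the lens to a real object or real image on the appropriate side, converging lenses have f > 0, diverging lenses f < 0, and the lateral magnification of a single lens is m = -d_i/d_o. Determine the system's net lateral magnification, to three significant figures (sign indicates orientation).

Applying the thin-lens equation to the first lens, 1/4.5 = 1/8 + 1/d_i1, which gives d_i1 = 10.286 cm.
Its lateral magnification is m_1 = -d_i1/d_o1 = -(10.286)/8 = -1.2857.
This image would form 10.286 cm past lens 1, i.e. 3.786 cm beyond lens 2, so it is a virtual object for lens 2: d_o2 = 6.5 - 10.286 = -3.786 cm.
Applying the thin-lens equation again with f_2 = 4.5 cm and d_o2 = -3.786 cm gives d_i2 = 2.056 cm.
m_2 = -(2.056)/(-3.786) = 0.5431.
The system's lateral magnification is m_1 m_2 = (-1.2857)(0.5431) = -0.6983.

-0.698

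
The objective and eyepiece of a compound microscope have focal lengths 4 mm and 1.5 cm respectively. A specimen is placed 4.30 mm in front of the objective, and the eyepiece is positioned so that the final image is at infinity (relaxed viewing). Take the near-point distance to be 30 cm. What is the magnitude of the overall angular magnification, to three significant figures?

Convert to cm: f_obj = 4 mm = 0.4 cm; d_o = 4.30 mm = 0.43 cm.
Objective: 1/d_i = 1/f_obj - 1/d_o = 1/0.4 - 1/0.43 = 0.17442 cm^-1, so d_i = 5.733 cm.
m_obj = -d_i/d_o = -5.733/0.43 = -13.333.
Eyepiece angular magnification (image at infinity): M_eye = D/f_e = 30/1.5 = 20.000.
Overall M = m_obj x M_eye = (-13.333)(20.000) = -266.67.
|M| = 266.67.

267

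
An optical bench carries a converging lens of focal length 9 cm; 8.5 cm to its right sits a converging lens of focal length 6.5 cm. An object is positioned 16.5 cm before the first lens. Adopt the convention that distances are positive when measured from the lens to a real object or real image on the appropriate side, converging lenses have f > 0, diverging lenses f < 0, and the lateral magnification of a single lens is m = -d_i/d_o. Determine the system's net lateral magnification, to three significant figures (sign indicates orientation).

-0.438

First lens: d_i1 = 1/(1/9 - 1/16.5) = 19.800 cm.
m_1 = -(19.800)/16.5 = -1.2000.
Since 19.800 cm > 8.5 cm, the first image lies past the second lens and serves as a virtual object: d_o2 = L - d_i1 = -11.300 cm.
Second lens: d_i2 = 1/(1/6.5 - 1/(-11.300)) = 4.126 cm.
m_2 = -(4.126)/(-11.300) = 0.3652.
Total m = m_1 x m_2 = (-1.2000)(0.3652) = -0.4382.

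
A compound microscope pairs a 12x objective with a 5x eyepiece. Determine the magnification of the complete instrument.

The overall magnification of a compound microscope is the product of the objective and eyepiece magnifications:
M = M_obj x M_eye = 12 x 5 = 60.

60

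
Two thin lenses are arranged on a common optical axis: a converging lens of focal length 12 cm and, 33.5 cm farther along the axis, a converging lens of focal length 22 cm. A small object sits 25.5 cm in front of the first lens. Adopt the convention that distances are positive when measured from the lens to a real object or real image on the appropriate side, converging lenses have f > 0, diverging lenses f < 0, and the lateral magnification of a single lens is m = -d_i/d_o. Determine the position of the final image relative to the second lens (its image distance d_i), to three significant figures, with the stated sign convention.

-21.3 cm

Applying the thin-lens equation to the first lens, 1/12 = 1/25.5 + 1/d_i1, which gives d_i1 = 22.667 cm.
That image sits 10.833 cm in front of the second lens, so d_o2 = 10.833 cm.
Applying the thin-lens equation again with f_2 = 22 cm and d_o2 = 10.833 cm gives d_i2 = -21.343 cm.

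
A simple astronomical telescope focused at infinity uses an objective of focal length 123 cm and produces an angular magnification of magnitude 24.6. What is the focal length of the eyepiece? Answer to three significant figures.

|M| = f_obj/f_eye, so f_eye = f_obj/|M| = 123/24.6 = 5.000 cm.

5.00 cm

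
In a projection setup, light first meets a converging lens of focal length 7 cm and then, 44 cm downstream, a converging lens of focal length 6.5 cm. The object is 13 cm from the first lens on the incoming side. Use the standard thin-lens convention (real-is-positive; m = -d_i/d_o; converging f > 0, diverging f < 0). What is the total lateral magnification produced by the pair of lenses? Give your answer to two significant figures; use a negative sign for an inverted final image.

0.34

Lens 1: 1/d_i1 = 1/f_1 - 1/d_o1 = 1/7 - 1/13 = 0.06593 cm^-1, so d_i1 = 15.167 cm.
m_1 = -(15.167)/13 = -1.1667.
That image sits 28.833 cm in front of the second lens, so d_o2 = 28.833 cm.
Lens 2: 1/d_i2 = 1/f_2 - 1/d_o2 = 1/6.5 - 1/(28.833) = 0.11916 cm^-1, so d_i2 = 8.392 cm.
m_2 = -(8.392)/(28.833) = -0.2910.
The system's lateral magnification is m_1 m_2 = (-1.1667)(-0.2910) = 0.3396.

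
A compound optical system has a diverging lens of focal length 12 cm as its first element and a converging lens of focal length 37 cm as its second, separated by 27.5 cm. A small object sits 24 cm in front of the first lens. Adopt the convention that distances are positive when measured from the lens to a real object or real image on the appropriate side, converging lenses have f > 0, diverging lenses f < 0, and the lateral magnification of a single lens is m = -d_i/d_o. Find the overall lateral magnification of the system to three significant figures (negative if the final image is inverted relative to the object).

Applying the thin-lens equation to the first lens, 1/(-12) = 1/24 + 1/d_i1, which gives d_i1 = -8.000 cm.
Its lateral magnification is m_1 = -d_i1/d_o1 = -(-8.000)/24 = 0.3333.
The intermediate image is virtual, 8.000 cm to the left of lens 1, so d_o2 = L - d_i1 = 27.5 - (-8.000) = 35.500 cm.
Applying the thin-lens equation again with f_2 = 37 cm and d_o2 = 35.500 cm gives d_i2 = -875.667 cm.
m_2 = -(-875.667)/(35.500) = 24.6667.
The system's lateral magnification is m_1 m_2 = (0.3333)(24.6667) = 8.2222.

8.22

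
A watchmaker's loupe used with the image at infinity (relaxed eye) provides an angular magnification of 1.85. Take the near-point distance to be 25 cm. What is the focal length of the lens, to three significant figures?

13.5 cm

For the image at infinity, M = D/f.
f = D/M = 25/1.85 = 13.514 cm.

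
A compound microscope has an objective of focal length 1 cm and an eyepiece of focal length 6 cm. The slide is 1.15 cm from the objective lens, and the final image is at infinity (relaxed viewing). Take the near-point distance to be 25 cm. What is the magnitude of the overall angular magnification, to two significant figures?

28

Objective: 1/d_i = 1/f_obj - 1/d_o = 1/1 - 1/1.15 = 0.13043 cm^-1, so d_i = 7.667 cm.
m_obj = -d_i/d_o = -7.667/1.15 = -6.667.
Eyepiece angular magnification (image at infinity): M_eye = D/f_e = 25/6 = 4.167.
Overall M = m_obj x M_eye = (-6.667)(4.167) = -27.78.
|M| = 27.78.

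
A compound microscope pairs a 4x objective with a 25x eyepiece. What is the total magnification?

The overall magnification of a compound microscope is the product of the objective and eyepiece magnifications:
M = M_obj x M_eye = 4 x 25 = 100.

100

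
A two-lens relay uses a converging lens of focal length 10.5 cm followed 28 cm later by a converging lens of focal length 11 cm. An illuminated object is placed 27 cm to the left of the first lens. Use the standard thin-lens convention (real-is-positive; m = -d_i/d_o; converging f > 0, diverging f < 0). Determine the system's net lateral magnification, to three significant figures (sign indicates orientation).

First lens: d_i1 = 1/(1/10.5 - 1/27) = 17.182 cm.
m_1 = -(17.182)/27 = -0.6364.
Object distance for lens 2: d_o2 = 28 - 17.182 = 10.818 cm.
Second lens: d_i2 = 1/(1/11 - 1/(10.818)) = -654.500 cm.
m_2 = -(-654.500)/(10.818) = 60.5000.
The system's lateral magnification is m_1 m_2 = (-0.6364)(60.5000) = -38.5000.

-38.5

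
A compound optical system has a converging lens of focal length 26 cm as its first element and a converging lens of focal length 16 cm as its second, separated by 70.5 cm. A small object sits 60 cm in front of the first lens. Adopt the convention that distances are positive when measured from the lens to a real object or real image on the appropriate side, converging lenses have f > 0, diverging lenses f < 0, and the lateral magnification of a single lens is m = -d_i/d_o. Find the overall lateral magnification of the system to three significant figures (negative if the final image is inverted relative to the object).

1.42

First lens: d_i1 = 1/(1/26 - 1/60) = 45.882 cm.
m_1 = -(45.882)/60 = -0.7647.
Object distance for lens 2: d_o2 = 70.5 - 45.882 = 24.618 cm.
Second lens: d_i2 = 1/(1/16 - 1/(24.618)) = 45.706 cm.
m_2 = -(45.706)/(24.618) = -1.8567.
Overall magnification: m = m_1 m_2 = 1.4198.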